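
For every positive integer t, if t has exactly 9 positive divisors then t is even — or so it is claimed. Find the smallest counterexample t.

We need the least positive integer t for which t has exactly 9 positive divisors but t is odd.
t = 36: divisors of 36: 9 divisors; 36 is even.
t = 100: divisors of 100: 9 divisors; 100 is even.
t = 196: divisors of 196: 9 divisors; 196 is even.
t = 225: divisors of 225: 9 divisors; 225 is odd.
Thus t = 225 disproves the claim, and no smaller t works.

t = 225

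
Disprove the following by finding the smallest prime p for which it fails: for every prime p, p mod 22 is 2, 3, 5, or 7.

For p = 2, 3, 5, 7 the conclusion holds.
p = 11: 11 mod 22 = 11 — not in {2, 3, 5, 7}.
Thus p = 11 disproves the claim, and no smaller p works.

p = 11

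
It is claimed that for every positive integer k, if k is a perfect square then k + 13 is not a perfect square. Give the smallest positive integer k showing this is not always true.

The first 5 eligible values, up to k = 25, all satisfy the conclusion.
k = 36: 36 = 6² and 36 + 13 = 49 = 7².

k = 36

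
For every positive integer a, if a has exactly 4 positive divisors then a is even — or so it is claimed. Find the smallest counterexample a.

For a = 6, 8, 10, 14 the conclusion holds.
a = 15: divisors of 15: 1, 3, 5, 15; 15 is odd.
Thus a = 15 disproves the claim, and no smaller a works.

a = 15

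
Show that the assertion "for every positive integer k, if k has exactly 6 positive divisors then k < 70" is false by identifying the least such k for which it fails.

We need the least positive integer k for which k has exactly 6 positive divisors but the claim fails.
For k = 12, 18, 20, 28, …, 52, 63, 68 the conclusion holds.
k = 75: τ(75) = 6; 75 ≥ 70.
Hence k = 75 is a counterexample.

k = 75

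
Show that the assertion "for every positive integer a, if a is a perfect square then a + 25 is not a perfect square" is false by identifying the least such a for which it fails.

a = 144

We need the least positive integer a for which a is a perfect square but a + 25 is a perfect square.
For a = 1, 4, 9, 16, …, 81, 100, 121 the conclusion holds.
a = 144: 144 = 12² and 144 + 25 = 169 = 13².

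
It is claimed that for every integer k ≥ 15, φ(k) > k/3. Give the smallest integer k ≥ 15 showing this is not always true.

We need the least integer k ≥ 15 for which the claim fails.
k = 15: φ(15) = 8 and 15/3 = 5, so φ(15) > 15/3.
k = 16: φ(16) = 8 and 16/3 = 16/3, so φ(16) > 16/3.
k = 17: φ(17) = 16 and 17/3 = 17/3, so φ(17) > 17/3.
k = 18: φ(18) = 6 and 18/3 = 6, so φ(18) ≤ 18/3.
Hence k = 18 is a counterexample.

k = 18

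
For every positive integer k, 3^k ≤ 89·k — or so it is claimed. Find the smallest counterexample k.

k = 6

k = 1: 3^k = 3 and 89·k = 89, so 3 ≤ 89.
k = 2: 3^k = 9 and 89·k = 178, so 9 ≤ 178.
k = 3: 3^k = 27 and 89·k = 267, so 27 ≤ 267.
k = 4: 3^k = 81 and 89·k = 356, so 81 ≤ 356.
k = 5: 3^k = 243 and 89·k = 445, so 243 ≤ 445.
k = 6: 3^k = 729 and 89·k = 534, so 729 > 534.
Thus k = 6 disproves the claim, and no smaller k works.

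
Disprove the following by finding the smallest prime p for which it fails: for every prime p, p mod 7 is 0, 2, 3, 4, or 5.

Check each prime p in order until the claim fails.
The first 5 eligible values, up to p = 11, all satisfy the conclusion.
p = 13: 13 mod 7 = 6 — not in {0, 2, 3, 4, 5}.

p = 13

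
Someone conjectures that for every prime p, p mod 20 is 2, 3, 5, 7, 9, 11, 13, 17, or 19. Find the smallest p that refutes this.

p = 41

We need the least prime p for which the claim fails.
The first 12 eligible values, up to p = 37, all satisfy the conclusion.
p = 41: 41 mod 20 = 1 — not in {2, 3, 5, 7, 9, 11, 13, 17, 19}.
Hence p = 41 is a counterexample.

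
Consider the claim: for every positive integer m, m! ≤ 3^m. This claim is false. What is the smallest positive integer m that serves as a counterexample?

m = 7

The first 6 eligible values, up to m = 6, all satisfy the conclusion.
m = 7: m! = 5040 and 3^m = 2187, so 5040 > 2187.
So m = 7 is the smallest counterexample.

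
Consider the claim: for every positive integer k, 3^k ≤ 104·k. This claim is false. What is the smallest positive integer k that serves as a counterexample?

k = 6

Check each positive integer k in order until 3^k > 104·k.
The first 5 eligible values, up to k = 5, all satisfy the conclusion.
k = 6: 3^k = 729 and 104·k = 624, so 729 > 624.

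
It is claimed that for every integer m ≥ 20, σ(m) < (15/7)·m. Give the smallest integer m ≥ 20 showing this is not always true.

m = 24

The first 4 eligible values, up to m = 23, all satisfy the conclusion.
m = 24: σ(24) = 60; 60 ≥ 360/7.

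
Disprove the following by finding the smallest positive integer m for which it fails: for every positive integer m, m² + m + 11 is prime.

A counterexample is any positive integer m such that m² + m + 11 is not prime; we check each in order.
For m = 1, 2, 3, 4, 5, 6, 7, 8, 9 the conclusion holds.
m = 10: m² + m + 11 = 121 = 11 × 11, composite.
Thus m = 10 disproves the claim, and no smaller m works.

m = 10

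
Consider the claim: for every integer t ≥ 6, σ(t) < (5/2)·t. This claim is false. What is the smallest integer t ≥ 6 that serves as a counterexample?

We need the least integer t ≥ 6 for which the claim fails.
For t = 6, 7, 8, 9, …, 21, 22, 23 the conclusion holds.
t = 24: σ(24) = 60; 60 ≥ 60.
Thus t = 24 disproves the claim, and no smaller t works.

t = 24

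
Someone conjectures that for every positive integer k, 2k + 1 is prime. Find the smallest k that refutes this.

k = 4

Check each positive integer k in order until 2k + 1 is not prime.
For k = 1, 2, 3 the conclusion holds.
k = 4: 2k + 1 = 9 = 3 × 3, composite.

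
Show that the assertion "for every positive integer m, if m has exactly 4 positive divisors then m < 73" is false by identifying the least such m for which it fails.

A counterexample is any positive integer m such that m has exactly 4 positive divisors but the claim fails; we check each in order.
For m = 6, 8, 10, 14, …, 62, 65, 69 the conclusion holds.
m = 74: τ(74) = 4; 74 ≥ 73.

m = 74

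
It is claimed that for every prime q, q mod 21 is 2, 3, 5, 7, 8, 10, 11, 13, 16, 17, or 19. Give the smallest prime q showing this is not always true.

A counterexample is any prime q such that the claim fails; we check each in order.
For q = 2, 3, 5, 7, …, 29, 31, 37 the conclusion holds.
q = 41: 41 mod 21 = 20 — not in {2, 3, 5, 7, 8, 10, 11, 13, 16, 17, 19}.
So q = 41 is the smallest counterexample.

q = 41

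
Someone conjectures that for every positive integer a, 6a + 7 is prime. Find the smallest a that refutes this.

We need the least positive integer a for which 6a + 7 is not prime.
a = 1: 6a + 7 = 13, prime.
a = 2: 6a + 7 = 19, prime.
a = 3: 6a + 7 = 25 = 5 × 5, composite.
Hence a = 3 is a counterexample.

a = 3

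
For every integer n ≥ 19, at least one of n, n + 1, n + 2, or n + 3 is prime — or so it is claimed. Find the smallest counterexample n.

Check each integer n ≥ 19 in order until n, n + 1, n + 2, n + 3 are all composite.
For n = 19, 20, 21, 22, 23 the conclusion holds.
n = 24: 24 = 2 × 12; 25 = 5 × 5; 26 = 2 × 13; 27 = 3 × 9 — all composite.
Thus n = 24 disproves the claim, and no smaller n works.

n = 24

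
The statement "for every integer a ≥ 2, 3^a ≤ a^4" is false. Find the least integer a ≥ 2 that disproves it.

a = 8

A counterexample is any integer a ≥ 2 such that 3^a > a^4; we check each in order.
The first 6 eligible values, up to a = 7, all satisfy the conclusion.
a = 8: 3^a = 6561 and a^4 = 4096, so 6561 > 4096.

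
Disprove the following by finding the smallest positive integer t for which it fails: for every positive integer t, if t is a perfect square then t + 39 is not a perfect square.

Check each positive integer t in order until t is a perfect square but t + 39 is a perfect square.
For t = 1, 4, 9, 16 the conclusion holds.
t = 25: 25 = 5² and 25 + 39 = 64 = 8².

t = 25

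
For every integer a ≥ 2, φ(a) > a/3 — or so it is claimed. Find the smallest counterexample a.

We need the least integer a ≥ 2 for which the claim fails.
For a = 2, 3, 4, 5 the conclusion holds.
a = 6: φ(6) = 2 and 6/3 = 2, so φ(6) ≤ 6/3.
Thus a = 6 disproves the claim, and no smaller a works.

a = 6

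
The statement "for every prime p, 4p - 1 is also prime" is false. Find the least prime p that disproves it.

p = 7

A counterexample is any prime p such that 4p - 1 is not prime; we check each in order.
For p = 2, 3, 5 the conclusion holds.
p = 7: 4p - 1 = 27 = 3 × 9, not prime.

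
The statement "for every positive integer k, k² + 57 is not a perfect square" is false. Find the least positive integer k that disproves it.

A counterexample is any positive integer k such that k² + 57 is a perfect square; we check each in order.
k = 1: 1² + 57 = 58, not a perfect square.
k = 2: 2² + 57 = 61, not a perfect square.
k = 3: 3² + 57 = 66, not a perfect square.
k = 4: 4² + 57 = 73, not a perfect square.
k = 5: 5² + 57 = 82, not a perfect square.
k = 6: 6² + 57 = 93, not a perfect square.
k = 7: 7² + 57 = 106, not a perfect square.
k = 8: 8² + 57 = 121 = 11², a perfect square.

k = 8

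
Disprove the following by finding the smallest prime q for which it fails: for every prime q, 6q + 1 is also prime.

q = 19

The first 7 eligible values, up to q = 17, all satisfy the conclusion.
q = 19: 6q + 1 = 115 = 5 × 23, not prime.
Hence q = 19 is a counterexample.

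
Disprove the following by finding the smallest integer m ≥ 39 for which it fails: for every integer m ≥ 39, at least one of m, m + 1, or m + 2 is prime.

m = 44

A counterexample is any integer m ≥ 39 such that m, m + 1, m + 2 are all composite; we check each in order.
m = 39: 41 is prime.
m = 40: 41 is prime.
m = 41: 41 is prime.
m = 42: 43 is prime.
m = 43: 43 is prime.
m = 44: 44 = 2 × 22; 45 = 3 × 15; 46 = 2 × 23 — all composite.
Thus m = 44 disproves the claim, and no smaller m works.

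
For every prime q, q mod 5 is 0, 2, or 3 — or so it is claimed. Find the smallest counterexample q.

q = 2: 2 mod 5 = 2.
q = 3: 3 mod 5 = 3.
q = 5: 5 mod 5 = 0.
q = 7: 7 mod 5 = 2.
q = 11: 11 mod 5 = 1 — not in {0, 2, 3}.
Hence q = 11 is a counterexample.

q = 11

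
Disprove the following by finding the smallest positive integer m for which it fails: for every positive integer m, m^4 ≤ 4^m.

m = 3

m = 1: m^4 = 1 and 4^m = 4, so 1 ≤ 4.
m = 2: m^4 = 16 and 4^m = 16, so 16 ≤ 16.
m = 3: m^4 = 81 and 4^m = 64, so 81 > 64.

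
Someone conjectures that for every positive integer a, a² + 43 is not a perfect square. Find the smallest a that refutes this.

We need the least positive integer a for which a² + 43 is a perfect square.
For a = 1, 2, 3, 4, …, 18, 19, 20 the conclusion holds.
a = 21: 21² + 43 = 484 = 22², a perfect square.

a = 21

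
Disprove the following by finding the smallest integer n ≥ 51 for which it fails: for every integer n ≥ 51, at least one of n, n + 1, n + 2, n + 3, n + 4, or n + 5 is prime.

n = 90

The first 39 eligible values, up to n = 89, all satisfy the conclusion.
n = 90: 90 = 2 × 45; 91 = 7 × 13; 92 = 2 × 46; 93 = 3 × 31; 94 = 2 × 47; 95 = 5 × 19 — all composite.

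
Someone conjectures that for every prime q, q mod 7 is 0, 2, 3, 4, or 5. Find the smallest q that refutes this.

We need the least prime q for which the claim fails.
q = 2: 2 mod 7 = 2.
q = 3: 3 mod 7 = 3.
q = 5: 5 mod 7 = 5.
q = 7: 7 mod 7 = 0.
q = 11: 11 mod 7 = 4.
q = 13: 13 mod 7 = 6 — not in {0, 2, 3, 4, 5}.

q = 13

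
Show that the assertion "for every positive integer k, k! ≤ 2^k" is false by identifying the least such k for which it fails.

Check each positive integer k in order until k! > 2^k.
k = 1: k! = 1 and 2^k = 2, so 1 ≤ 2.
k = 2: k! = 2 and 2^k = 4, so 2 ≤ 4.
k = 3: k! = 6 and 2^k = 8, so 6 ≤ 8.
k = 4: k! = 24 and 2^k = 16, so 24 > 16.

k = 4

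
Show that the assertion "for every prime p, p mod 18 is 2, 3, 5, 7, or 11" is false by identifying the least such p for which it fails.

p = 13

A counterexample is any prime p such that the claim fails; we check each in order.
p = 2: 2 mod 18 = 2.
p = 3: 3 mod 18 = 3.
p = 5: 5 mod 18 = 5.
p = 7: 7 mod 18 = 7.
p = 11: 11 mod 18 = 11.
p = 13: 13 mod 18 = 13 — not in {2, 3, 5, 7, 11}.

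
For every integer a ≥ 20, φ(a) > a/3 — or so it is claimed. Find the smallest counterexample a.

a = 24

A counterexample is any integer a ≥ 20 such that the claim fails; we check each in order.
a = 20: φ(20) = 8 and 20/3 = 20/3, so φ(20) > 20/3.
a = 21: φ(21) = 12 and 21/3 = 7, so φ(21) > 21/3.
a = 22: φ(22) = 10 and 22/3 = 22/3, so φ(22) > 22/3.
a = 23: φ(23) = 22 and 23/3 = 23/3, so φ(23) > 23/3.
a = 24: φ(24) = 8 and 24/3 = 8, so φ(24) ≤ 24/3.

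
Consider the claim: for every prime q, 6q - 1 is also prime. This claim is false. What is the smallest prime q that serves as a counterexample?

q = 11

For q = 2, 3, 5, 7 the conclusion holds.
q = 11: 6q - 1 = 65 = 5 × 13, not prime.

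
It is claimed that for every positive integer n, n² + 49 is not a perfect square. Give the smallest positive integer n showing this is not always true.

n = 24

The first 23 eligible values, up to n = 23, all satisfy the conclusion.
n = 24: 24² + 49 = 625 = 25², a perfect square.
Hence n = 24 is a counterexample.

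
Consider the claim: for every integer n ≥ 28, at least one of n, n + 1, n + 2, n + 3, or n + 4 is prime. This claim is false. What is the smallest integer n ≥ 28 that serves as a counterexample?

Check each integer n ≥ 28 in order until n, n + 1, n + 2, n + 3, n + 4 are all composite.
n = 28: 29 is prime.
n = 29: 29 is prime.
n = 30: 31 is prime.
n = 31: 31 is prime.
n = 32: 32 = 2 × 16; 33 = 3 × 11; 34 = 2 × 17; 35 = 5 × 7; 36 = 2 × 18 — all composite.

n = 32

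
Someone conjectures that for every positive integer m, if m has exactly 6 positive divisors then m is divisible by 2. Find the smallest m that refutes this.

Check each positive integer m in order until m has exactly 6 positive divisors but m is not divisible by 2.
For m = 12, 18, 20, 28, 32, 44 the conclusion holds.
m = 45: τ(45) = 6; 45 mod 2 = 1.
So m = 45 is the smallest counterexample.

m = 45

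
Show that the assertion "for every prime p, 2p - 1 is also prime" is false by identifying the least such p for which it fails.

p = 5

Check each prime p in order until 2p - 1 is not prime.
For p = 2, 3 the conclusion holds.
p = 5: 2p - 1 = 9 = 3 × 3, not prime.
So p = 5 is the smallest counterexample.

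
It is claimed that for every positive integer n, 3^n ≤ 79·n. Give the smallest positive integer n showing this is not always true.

n = 6

For n = 1, 2, 3, 4, 5 the conclusion holds.
n = 6: 3^n = 729 and 79·n = 474, so 729 > 474.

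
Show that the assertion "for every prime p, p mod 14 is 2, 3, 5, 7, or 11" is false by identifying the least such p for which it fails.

p = 13

p = 2: 2 mod 14 = 2.
p = 3: 3 mod 14 = 3.
p = 5: 5 mod 14 = 5.
p = 7: 7 mod 14 = 7.
p = 11: 11 mod 14 = 11.
p = 13: 13 mod 14 = 13 — not in {2, 3, 5, 7, 11}.
Thus p = 13 disproves the claim, and no smaller p works.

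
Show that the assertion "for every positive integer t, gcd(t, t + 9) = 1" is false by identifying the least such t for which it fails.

t = 1: gcd(1, 10) = 1.
t = 2: gcd(2, 11) = 1.
t = 3: gcd(3, 12) = 3.
So t = 3 is the smallest counterexample.

t = 3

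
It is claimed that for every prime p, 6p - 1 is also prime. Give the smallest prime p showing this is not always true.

p = 11

Check each prime p in order until 6p - 1 is not prime.
p = 2: 6p - 1 = 11, prime.
p = 3: 6p - 1 = 17, prime.
p = 5: 6p - 1 = 29, prime.
p = 7: 6p - 1 = 41, prime.
p = 11: 6p - 1 = 65 = 5 × 13, not prime.
So p = 11 is the smallest counterexample.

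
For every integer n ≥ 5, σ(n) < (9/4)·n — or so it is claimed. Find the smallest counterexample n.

n = 12

We need the least integer n ≥ 5 for which the claim fails.
The first 7 eligible values, up to n = 11, all satisfy the conclusion.
n = 12: σ(12) = 28; 28 ≥ 27.
Thus n = 12 disproves the claim, and no smaller n works.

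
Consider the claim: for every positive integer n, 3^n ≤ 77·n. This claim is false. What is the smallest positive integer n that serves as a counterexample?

n = 6

For n = 1, 2, 3, 4, 5 the conclusion holds.
n = 6: 3^n = 729 and 77·n = 462, so 729 > 462.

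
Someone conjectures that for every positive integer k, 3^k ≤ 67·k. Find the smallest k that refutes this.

k = 6

A counterexample is any positive integer k such that 3^k > 67·k; we check each in order.
For k = 1, 2, 3, 4, 5 the conclusion holds.
k = 6: 3^k = 729 and 67·k = 402, so 729 > 402.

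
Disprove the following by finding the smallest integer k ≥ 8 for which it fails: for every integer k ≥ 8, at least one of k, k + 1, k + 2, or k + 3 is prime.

k = 24

For k = 8, 9, 10, 11, …, 21, 22, 23 the conclusion holds.
k = 24: 24 = 2 × 12; 25 = 5 × 5; 26 = 2 × 13; 27 = 3 × 9 — all composite.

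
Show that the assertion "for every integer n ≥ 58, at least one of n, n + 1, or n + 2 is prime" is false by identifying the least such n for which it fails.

n = 62

A counterexample is any integer n ≥ 58 such that n, n + 1, n + 2 are all composite; we check each in order.
n = 58: 59 is prime.
n = 59: 59 is prime.
n = 60: 61 is prime.
n = 61: 61 is prime.
n = 62: 62 = 2 × 31; 63 = 3 × 21; 64 = 2 × 32 — all composite.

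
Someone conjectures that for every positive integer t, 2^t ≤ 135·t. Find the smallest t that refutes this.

t = 11

A counterexample is any positive integer t such that 2^t > 135·t; we check each in order.
For t = 1, 2, 3, 4, 5, 6, 7, 8, 9, 10 the conclusion holds.
t = 11: 2^t = 2048 and 135·t = 1485, so 2048 > 1485.
Hence t = 11 is a counterexample.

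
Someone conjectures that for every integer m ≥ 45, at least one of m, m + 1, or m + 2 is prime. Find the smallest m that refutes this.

m = 48

Check each integer m ≥ 45 in order until m, m + 1, m + 2 are all composite.
m = 45: 47 is prime.
m = 46: 47 is prime.
m = 47: 47 is prime.
m = 48: 48 = 2 × 24; 49 = 7 × 7; 50 = 2 × 25 — all composite.
Hence m = 48 is a counterexample.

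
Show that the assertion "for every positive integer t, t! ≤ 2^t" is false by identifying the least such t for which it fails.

t = 4

For t = 1, 2, 3 the conclusion holds.
t = 4: t! = 24 and 2^t = 16, so 24 > 16.
Thus t = 4 disproves the claim, and no smaller t works.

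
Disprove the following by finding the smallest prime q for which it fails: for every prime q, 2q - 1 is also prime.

q = 5

Check each prime q in order until 2q - 1 is not prime.
q = 2: 2q - 1 = 3, prime.
q = 3: 2q - 1 = 5, prime.
q = 5: 2q - 1 = 9 = 3 × 3, not prime.
So q = 5 is the smallest counterexample.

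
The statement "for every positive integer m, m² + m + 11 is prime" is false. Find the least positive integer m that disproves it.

Check each positive integer m in order until m² + m + 11 is not prime.
The first 9 eligible values, up to m = 9, all satisfy the conclusion.
m = 10: m² + m + 11 = 121 = 11 × 11, composite.
Hence m = 10 is a counterexample.

m = 10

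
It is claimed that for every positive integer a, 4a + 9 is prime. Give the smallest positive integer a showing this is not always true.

We need the least positive integer a for which 4a + 9 is not prime.
For a = 1, 2 the conclusion holds.
a = 3: 4a + 9 = 21 = 3 × 7, composite.

a = 3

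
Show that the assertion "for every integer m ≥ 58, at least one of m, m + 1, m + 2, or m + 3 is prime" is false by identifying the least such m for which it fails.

The first 4 eligible values, up to m = 61, all satisfy the conclusion.
m = 62: 62 = 2 × 31; 63 = 3 × 21; 64 = 2 × 32; 65 = 5 × 13 — all composite.
Hence m = 62 is a counterexample.

m = 62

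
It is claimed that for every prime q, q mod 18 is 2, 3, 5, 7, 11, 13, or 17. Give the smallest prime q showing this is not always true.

Check each prime q in order until the claim fails.
q = 2: 2 mod 18 = 2.
q = 3: 3 mod 18 = 3.
q = 5: 5 mod 18 = 5.
q = 7: 7 mod 18 = 7.
q = 11: 11 mod 18 = 11.
q = 13: 13 mod 18 = 13.
q = 17: 17 mod 18 = 17.
q = 19: 19 mod 18 = 1 — not in {2, 3, 5, 7, 11, 13, 17}.
Thus q = 19 disproves the claim, and no smaller q works.

q = 19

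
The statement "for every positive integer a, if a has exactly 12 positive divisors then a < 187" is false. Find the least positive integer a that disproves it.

For a = 60, 72, 84, 90, …, 150, 156, 160 the conclusion holds.
a = 198: τ(198) = 12; 198 ≥ 187.
Hence a = 198 is a counterexample.

a = 198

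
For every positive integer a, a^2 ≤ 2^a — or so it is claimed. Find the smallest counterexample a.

a = 3

For a = 1, 2 the conclusion holds.
a = 3: a^2 = 9 and 2^a = 8, so 9 > 8.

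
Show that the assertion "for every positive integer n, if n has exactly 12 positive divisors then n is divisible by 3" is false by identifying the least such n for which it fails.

Check each positive integer n in order until n has exactly 12 positive divisors but n is not divisible by 3.
For n = 60, 72, 84, 90, 96, 108, 126, 132 the conclusion holds.
n = 140: τ(140) = 12; 140 mod 3 = 2.
Thus n = 140 disproves the claim, and no smaller n works.

n = 140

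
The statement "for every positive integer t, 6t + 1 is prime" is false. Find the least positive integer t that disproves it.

A counterexample is any positive integer t such that 6t + 1 is not prime; we check each in order.
For t = 1, 2, 3 the conclusion holds.
t = 4: 6t + 1 = 25 = 5 × 5, composite.

t = 4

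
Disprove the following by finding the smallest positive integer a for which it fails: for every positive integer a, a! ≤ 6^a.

Check each positive integer a in order until a! > 6^a.
The first 13 eligible values, up to a = 13, all satisfy the conclusion.
a = 14: a! = 87178291200 and 6^a = 78364164096, so 87178291200 > 78364164096.

a = 14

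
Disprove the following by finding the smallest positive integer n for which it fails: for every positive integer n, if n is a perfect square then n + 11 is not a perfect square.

n = 25

We need the least positive integer n for which n is a perfect square but n + 11 is a perfect square.
n = 1: 1 + 11 = 12, not a perfect square.
n = 4: 4 + 11 = 15, not a perfect square.
n = 9: 9 + 11 = 20, not a perfect square.
n = 16: 16 + 11 = 27, not a perfect square.
n = 25: 25 = 5² and 25 + 11 = 36 = 6².
Thus n = 25 disproves the claim, and no smaller n works.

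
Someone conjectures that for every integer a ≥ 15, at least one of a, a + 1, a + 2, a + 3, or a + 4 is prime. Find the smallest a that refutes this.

a = 24

For a = 15, 16, 17, 18, 19, 20, 21, 22, 23 the conclusion holds.
a = 24: 24 = 2 × 12; 25 = 5 × 5; 26 = 2 × 13; 27 = 3 × 9; 28 = 2 × 14 — all composite.
Hence a = 24 is a counterexample.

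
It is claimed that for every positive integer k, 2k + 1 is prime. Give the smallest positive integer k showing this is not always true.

k = 4

We need the least positive integer k for which 2k + 1 is not prime.
For k = 1, 2, 3 the conclusion holds.
k = 4: 2k + 1 = 9 = 3 × 3, composite.
Hence k = 4 is a counterexample.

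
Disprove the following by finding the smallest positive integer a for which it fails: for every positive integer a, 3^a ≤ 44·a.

For a = 1, 2, 3, 4 the conclusion holds.
a = 5: 3^a = 243 and 44·a = 220, so 243 > 220.

a = 5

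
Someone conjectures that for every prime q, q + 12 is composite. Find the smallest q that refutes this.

We need the least prime q for which q + 12 is prime.
q = 2: q + 12 = 14 = 2 × 7, composite.
q = 3: q + 12 = 15 = 3 × 5, composite.
q = 5: q + 12 = 17, prime — not composite.
Thus q = 5 disproves the claim, and no smaller q works.

q = 5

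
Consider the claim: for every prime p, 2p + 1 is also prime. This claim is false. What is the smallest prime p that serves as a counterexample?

Check each prime p in order until 2p + 1 is not prime.
p = 2: 2p + 1 = 5, prime.
p = 3: 2p + 1 = 7, prime.
p = 5: 2p + 1 = 11, prime.
p = 7: 2p + 1 = 15 = 3 × 5, not prime.
Thus p = 7 disproves the claim, and no smaller p works.

p = 7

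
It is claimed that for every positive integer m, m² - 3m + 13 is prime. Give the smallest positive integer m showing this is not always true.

m = 12

The first 11 eligible values, up to m = 11, all satisfy the conclusion.
m = 12: m² - 3m + 13 = 121 = 11 × 11, composite.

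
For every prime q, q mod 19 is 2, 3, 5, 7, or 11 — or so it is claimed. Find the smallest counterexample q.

q = 13

We need the least prime q for which the claim fails.
q = 2: 2 mod 19 = 2.
q = 3: 3 mod 19 = 3.
q = 5: 5 mod 19 = 5.
q = 7: 7 mod 19 = 7.
q = 11: 11 mod 19 = 11.
q = 13: 13 mod 19 = 13 — not in {2, 3, 5, 7, 11}.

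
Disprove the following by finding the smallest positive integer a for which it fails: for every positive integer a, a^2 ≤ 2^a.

We need the least positive integer a for which a^2 > 2^a.
For a = 1, 2 the conclusion holds.
a = 3: a^2 = 9 and 2^a = 8, so 9 > 8.

a = 3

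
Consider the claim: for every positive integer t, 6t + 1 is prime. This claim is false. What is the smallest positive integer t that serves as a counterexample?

For t = 1, 2, 3 the conclusion holds.
t = 4: 6t + 1 = 25 = 5 × 5, composite.

t = 4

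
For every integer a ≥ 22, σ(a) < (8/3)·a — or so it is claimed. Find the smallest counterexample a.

a = 60

For a = 22, 23, 24, 25, …, 57, 58, 59 the conclusion holds.
a = 60: σ(60) = 168; 168 ≥ 160.
So a = 60 is the smallest counterexample.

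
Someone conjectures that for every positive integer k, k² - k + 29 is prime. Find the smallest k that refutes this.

k = 3

We need the least positive integer k for which k² - k + 29 is not prime.
For k = 1, 2 the conclusion holds.
k = 3: k² - k + 29 = 35 = 5 × 7, composite.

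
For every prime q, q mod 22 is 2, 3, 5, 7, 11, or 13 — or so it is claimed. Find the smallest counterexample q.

q = 17

For q = 2, 3, 5, 7, 11, 13 the conclusion holds.
q = 17: 17 mod 22 = 17 — not in {2, 3, 5, 7, 11, 13}.
Thus q = 17 disproves the claim, and no smaller q works.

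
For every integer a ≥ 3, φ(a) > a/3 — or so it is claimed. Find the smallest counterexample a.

We need the least integer a ≥ 3 for which the claim fails.
a = 3: φ(3) = 2 and 3/3 = 1, so φ(3) > 3/3.
a = 4: φ(4) = 2 and 4/3 = 4/3, so φ(4) > 4/3.
a = 5: φ(5) = 4 and 5/3 = 5/3, so φ(5) > 5/3.
a = 6: φ(6) = 2 and 6/3 = 2, so φ(6) ≤ 6/3.

a = 6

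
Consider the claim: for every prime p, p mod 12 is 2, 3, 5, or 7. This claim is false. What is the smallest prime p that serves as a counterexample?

p = 11

A counterexample is any prime p such that the claim fails; we check each in order.
The first 4 eligible values, up to p = 7, all satisfy the conclusion.
p = 11: 11 mod 12 = 11 — not in {2, 3, 5, 7}.
Thus p = 11 disproves the claim, and no smaller p works.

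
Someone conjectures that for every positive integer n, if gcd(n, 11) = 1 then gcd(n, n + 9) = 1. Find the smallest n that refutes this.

Check each positive integer n in order until gcd(n, 11) = 1 but gcd(n, n + 9) > 1.
For n = 1, 2 the conclusion holds.
n = 3: gcd(3, 12) = 3.

n = 3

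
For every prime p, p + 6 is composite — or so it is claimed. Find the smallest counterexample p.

p = 5

For p = 2, 3 the conclusion holds.
p = 5: p + 6 = 11, prime — not composite.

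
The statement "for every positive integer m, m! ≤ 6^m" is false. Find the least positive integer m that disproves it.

Check each positive integer m in order until m! > 6^m.
For m = 1, 2, 3, 4, …, 11, 12, 13 the conclusion holds.
m = 14: m! = 87178291200 and 6^m = 78364164096, so 87178291200 > 78364164096.
Hence m = 14 is a counterexample.

m = 14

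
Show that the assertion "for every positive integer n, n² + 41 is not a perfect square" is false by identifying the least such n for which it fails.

Check each positive integer n in order until n² + 41 is a perfect square.
For n = 1, 2, 3, 4, …, 17, 18, 19 the conclusion holds.
n = 20: 20² + 41 = 441 = 21², a perfect square.
Thus n = 20 disproves the claim, and no smaller n works.

n = 20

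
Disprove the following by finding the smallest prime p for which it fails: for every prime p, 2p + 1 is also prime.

Check each prime p in order until 2p + 1 is not prime.
p = 2: 2p + 1 = 5, prime.
p = 3: 2p + 1 = 7, prime.
p = 5: 2p + 1 = 11, prime.
p = 7: 2p + 1 = 15 = 3 × 5, not prime.
Hence p = 7 is a counterexample.

p = 7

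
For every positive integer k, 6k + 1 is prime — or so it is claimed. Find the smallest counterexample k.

For k = 1, 2, 3 the conclusion holds.
k = 4: 6k + 1 = 25 = 5 × 5, composite.

k = 4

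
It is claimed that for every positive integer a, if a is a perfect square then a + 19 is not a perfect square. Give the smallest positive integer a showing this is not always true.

a = 81

Check each positive integer a in order until a is a perfect square but a + 19 is a perfect square.
For a = 1, 4, 9, 16, 25, 36, 49, 64 the conclusion holds.
a = 81: 81 = 9² and 81 + 19 = 100 = 10².
Thus a = 81 disproves the claim, and no smaller a works.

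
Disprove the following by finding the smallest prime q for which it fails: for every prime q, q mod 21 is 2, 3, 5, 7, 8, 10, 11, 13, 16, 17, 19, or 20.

A counterexample is any prime q such that the claim fails; we check each in order.
For q = 2, 3, 5, 7, …, 31, 37, 41 the conclusion holds.
q = 43: 43 mod 21 = 1 — not in {2, 3, 5, 7, 8, 10, 11, 13, 16, 17, 19, 20}.
Thus q = 43 disproves the claim, and no smaller q works.

q = 43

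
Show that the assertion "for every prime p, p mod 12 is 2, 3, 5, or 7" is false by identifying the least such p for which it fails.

A counterexample is any prime p such that the claim fails; we check each in order.
For p = 2, 3, 5, 7 the conclusion holds.
p = 11: 11 mod 12 = 11 — not in {2, 3, 5, 7}.
So p = 11 is the smallest counterexample.

p = 11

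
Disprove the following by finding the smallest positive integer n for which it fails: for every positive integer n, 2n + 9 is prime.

n = 3

We need the least positive integer n for which 2n + 9 is not prime.
n = 1: 2n + 9 = 11, prime.
n = 2: 2n + 9 = 13, prime.
n = 3: 2n + 9 = 15 = 3 × 5, composite.
So n = 3 is the smallest counterexample.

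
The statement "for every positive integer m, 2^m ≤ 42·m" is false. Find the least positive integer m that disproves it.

m = 9

We need the least positive integer m for which 2^m > 42·m.
m = 1: 2^m = 2 and 42·m = 42, so 2 ≤ 42.
m = 2: 2^m = 4 and 42·m = 84, so 4 ≤ 84.
m = 3: 2^m = 8 and 42·m = 126, so 8 ≤ 126.
m = 4: 2^m = 16 and 42·m = 168, so 16 ≤ 168.
m = 5: 2^m = 32 and 42·m = 210, so 32 ≤ 210.
m = 6: 2^m = 64 and 42·m = 252, so 64 ≤ 252.
m = 7: 2^m = 128 and 42·m = 294, so 128 ≤ 294.
m = 8: 2^m = 256 and 42·m = 336, so 256 ≤ 336.
m = 9: 2^m = 512 and 42·m = 378, so 512 > 378.
So m = 9 is the smallest counterexample.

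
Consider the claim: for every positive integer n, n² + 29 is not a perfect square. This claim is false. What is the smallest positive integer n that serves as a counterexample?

n = 14

We need the least positive integer n for which n² + 29 is a perfect square.
The first 13 eligible values, up to n = 13, all satisfy the conclusion.
n = 14: 14² + 29 = 225 = 15², a perfect square.
Thus n = 14 disproves the claim, and no smaller n works.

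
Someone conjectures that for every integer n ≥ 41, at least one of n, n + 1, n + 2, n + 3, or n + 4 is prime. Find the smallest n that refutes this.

n = 48

We need the least integer n ≥ 41 for which n, n + 1, n + 2, n + 3, n + 4 are all composite.
n = 41: 41 is prime.
n = 42: 43 is prime.
n = 43: 43 is prime.
n = 44: 47 is prime.
n = 45: 47 is prime.
n = 46: 47 is prime.
n = 47: 47 is prime.
n = 48: 48 = 2 × 24; 49 = 7 × 7; 50 = 2 × 25; 51 = 3 × 17; 52 = 2 × 26 — all composite.
So n = 48 is the smallest counterexample.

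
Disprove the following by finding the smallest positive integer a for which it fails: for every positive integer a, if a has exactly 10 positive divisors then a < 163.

a = 176

We need the least positive integer a for which a has exactly 10 positive divisors but the claim fails.
The first 4 eligible values, up to a = 162, all satisfy the conclusion.
a = 176: τ(176) = 10; 176 ≥ 163.
So a = 176 is the smallest counterexample.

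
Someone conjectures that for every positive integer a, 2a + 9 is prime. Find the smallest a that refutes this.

Check each positive integer a in order until 2a + 9 is not prime.
For a = 1, 2 the conclusion holds.
a = 3: 2a + 9 = 15 = 3 × 5, composite.

a = 3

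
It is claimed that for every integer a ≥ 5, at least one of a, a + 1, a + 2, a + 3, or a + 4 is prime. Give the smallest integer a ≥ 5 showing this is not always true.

Check each integer a ≥ 5 in order until a, a + 1, a + 2, a + 3, a + 4 are all composite.
The first 19 eligible values, up to a = 23, all satisfy the conclusion.
a = 24: 24 = 2 × 12; 25 = 5 × 5; 26 = 2 × 13; 27 = 3 × 9; 28 = 2 × 14 — all composite.
Hence a = 24 is a counterexample.

a = 24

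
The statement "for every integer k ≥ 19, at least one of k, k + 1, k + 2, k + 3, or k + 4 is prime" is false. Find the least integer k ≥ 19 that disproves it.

k = 24

For k = 19, 20, 21, 22, 23 the conclusion holds.
k = 24: 24 = 2 × 12; 25 = 5 × 5; 26 = 2 × 13; 27 = 3 × 9; 28 = 2 × 14 — all composite.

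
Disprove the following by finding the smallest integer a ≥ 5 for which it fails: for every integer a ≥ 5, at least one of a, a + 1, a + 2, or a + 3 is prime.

For a = 5, 6, 7, 8, …, 21, 22, 23 the conclusion holds.
a = 24: 24 = 2 × 12; 25 = 5 × 5; 26 = 2 × 13; 27 = 3 × 9 — all composite.
Hence a = 24 is a counterexample.

a = 24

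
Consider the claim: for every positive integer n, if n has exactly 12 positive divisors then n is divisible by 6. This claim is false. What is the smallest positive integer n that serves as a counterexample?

n = 140

A counterexample is any positive integer n such that n has exactly 12 positive divisors but n is not divisible by 6; we check each in order.
n = 60: τ(60) = 12; 60 mod 6 = 0.
n = 72: τ(72) = 12; 72 mod 6 = 0.
n = 84: τ(84) = 12; 84 mod 6 = 0.
n = 90: τ(90) = 12; 90 mod 6 = 0.
n = 96: τ(96) = 12; 96 mod 6 = 0.
n = 108: τ(108) = 12; 108 mod 6 = 0.
n = 126: τ(126) = 12; 126 mod 6 = 0.
n = 132: τ(132) = 12; 132 mod 6 = 0.
n = 140: τ(140) = 12; 140 mod 6 = 2.
So n = 140 is the smallest counterexample.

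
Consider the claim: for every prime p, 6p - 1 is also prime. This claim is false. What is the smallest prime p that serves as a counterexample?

A counterexample is any prime p such that 6p - 1 is not prime; we check each in order.
p = 2: 6p - 1 = 11, prime.
p = 3: 6p - 1 = 17, prime.
p = 5: 6p - 1 = 29, prime.
p = 7: 6p - 1 = 41, prime.
p = 11: 6p - 1 = 65 = 5 × 13, not prime.
So p = 11 is the smallest counterexample.

p = 11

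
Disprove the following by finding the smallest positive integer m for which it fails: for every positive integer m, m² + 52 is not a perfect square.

m = 12

A counterexample is any positive integer m such that m² + 52 is a perfect square; we check each in order.
The first 11 eligible values, up to m = 11, all satisfy the conclusion.
m = 12: 12² + 52 = 196 = 14², a perfect square.
Hence m = 12 is a counterexample.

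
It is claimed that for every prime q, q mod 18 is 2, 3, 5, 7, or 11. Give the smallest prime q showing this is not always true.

q = 13

We need the least prime q for which the claim fails.
For q = 2, 3, 5, 7, 11 the conclusion holds.
q = 13: 13 mod 18 = 13 — not in {2, 3, 5, 7, 11}.
So q = 13 is the smallest counterexample.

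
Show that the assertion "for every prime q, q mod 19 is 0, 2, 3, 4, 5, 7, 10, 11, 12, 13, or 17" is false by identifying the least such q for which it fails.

We need the least prime q for which the claim fails.
For q = 2, 3, 5, 7, …, 23, 29, 31 the conclusion holds.
q = 37: 37 mod 19 = 18 — not in {0, 2, 3, 4, 5, 7, 10, 11, 12, 13, 17}.
Thus q = 37 disproves the claim, and no smaller q works.

q = 37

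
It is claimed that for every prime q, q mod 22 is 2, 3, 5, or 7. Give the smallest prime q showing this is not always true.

q = 11

A counterexample is any prime q such that the claim fails; we check each in order.
The first 4 eligible values, up to q = 7, all satisfy the conclusion.
q = 11: 11 mod 22 = 11 — not in {2, 3, 5, 7}.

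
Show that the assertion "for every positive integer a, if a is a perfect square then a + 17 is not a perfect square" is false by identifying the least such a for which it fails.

We need the least positive integer a for which a is a perfect square but a + 17 is a perfect square.
a = 1: 1 + 17 = 18, not a perfect square.
a = 4: 4 + 17 = 21, not a perfect square.
a = 9: 9 + 17 = 26, not a perfect square.
a = 16: 16 + 17 = 33, not a perfect square.
a = 25: 25 + 17 = 42, not a perfect square.
a = 36: 36 + 17 = 53, not a perfect square.
a = 49: 49 + 17 = 66, not a perfect square.
a = 64: 64 = 8² and 64 + 17 = 81 = 9².
Thus a = 64 disproves the claim, and no smaller a works.

a = 64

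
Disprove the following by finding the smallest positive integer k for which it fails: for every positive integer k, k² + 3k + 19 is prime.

k = 15

A counterexample is any positive integer k such that k² + 3k + 19 is not prime; we check each in order.
For k = 1, 2, 3, 4, …, 12, 13, 14 the conclusion holds.
k = 15: k² + 3k + 19 = 289 = 17 × 17, composite.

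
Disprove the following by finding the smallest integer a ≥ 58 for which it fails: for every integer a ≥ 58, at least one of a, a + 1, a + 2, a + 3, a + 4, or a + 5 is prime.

a = 90

A counterexample is any integer a ≥ 58 such that a, a + 1, a + 2, a + 3, a + 4, a + 5 are all composite; we check each in order.
The first 32 eligible values, up to a = 89, all satisfy the conclusion.
a = 90: 90 = 2 × 45; 91 = 7 × 13; 92 = 2 × 46; 93 = 3 × 31; 94 = 2 × 47; 95 = 5 × 19 — all composite.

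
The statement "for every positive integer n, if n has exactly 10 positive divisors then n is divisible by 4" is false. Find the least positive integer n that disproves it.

We need the least positive integer n for which n has exactly 10 positive divisors but n is not divisible by 4.
n = 48: τ(48) = 10; 48 mod 4 = 0.
n = 80: τ(80) = 10; 80 mod 4 = 0.
n = 112: τ(112) = 10; 112 mod 4 = 0.
n = 162: τ(162) = 10; 162 mod 4 = 2.
Thus n = 162 disproves the claim, and no smaller n works.

n = 162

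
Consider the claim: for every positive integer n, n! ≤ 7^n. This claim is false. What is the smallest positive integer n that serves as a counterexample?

n = 17

The first 16 eligible values, up to n = 16, all satisfy the conclusion.
n = 17: n! = 355687428096000 and 7^n = 232630513987207, so 355687428096000 > 232630513987207.
So n = 17 is the smallest counterexample.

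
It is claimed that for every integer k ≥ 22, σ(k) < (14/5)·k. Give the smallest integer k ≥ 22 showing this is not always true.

k = 60

For k = 22, 23, 24, 25, …, 57, 58, 59 the conclusion holds.
k = 60: σ(60) = 168; 168 ≥ 168.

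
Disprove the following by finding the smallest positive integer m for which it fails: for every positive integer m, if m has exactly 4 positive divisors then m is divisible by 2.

m = 15

A counterexample is any positive integer m such that m has exactly 4 positive divisors but m is not divisible by 2; we check each in order.
For m = 6, 8, 10, 14 the conclusion holds.
m = 15: τ(15) = 4; 15 mod 2 = 1.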